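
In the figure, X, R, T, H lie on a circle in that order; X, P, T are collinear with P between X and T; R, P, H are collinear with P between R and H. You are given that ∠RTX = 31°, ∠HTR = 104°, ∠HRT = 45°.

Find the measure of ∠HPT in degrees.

1. ∠RHX = 31°  [same arc XR]
2. ∠HXT = 45°  [same arc TH]
3. ∠HPX = 104°  [△XPH]
4. ∠HPT = 76°  [linear pair at P on XT]

∠HPT = 76°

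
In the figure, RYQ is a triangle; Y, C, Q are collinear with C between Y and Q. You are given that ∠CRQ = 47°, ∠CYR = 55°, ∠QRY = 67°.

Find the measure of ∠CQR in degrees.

∠CQR = 58°

1. ∠QYR = 55°  [C on ray YQ]
2. ∠RQY = 58°  [△RYQ]
3. ∠CQR = 58°  [C on ray QY]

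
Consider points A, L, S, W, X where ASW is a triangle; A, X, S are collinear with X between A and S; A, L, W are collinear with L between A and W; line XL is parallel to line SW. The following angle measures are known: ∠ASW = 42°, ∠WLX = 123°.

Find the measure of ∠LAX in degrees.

1. ∠AXL = 42°  [XL∥SW, corresponding at X]
2. ∠ALX = 57°  [linear pair at L on AW]
3. ∠LAX = 81°  [△AXL]

∠LAX = 81°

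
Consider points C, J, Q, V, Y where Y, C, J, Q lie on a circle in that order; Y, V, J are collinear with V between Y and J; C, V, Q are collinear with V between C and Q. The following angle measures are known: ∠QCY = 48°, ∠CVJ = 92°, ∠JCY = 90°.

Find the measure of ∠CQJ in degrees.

∠CQJ = 44°

1. ∠QJY = 48°  [same arc YQ]
2. ∠QVY = 92°  [vertical angles at V]
3. ∠JVQ = 88°  [linear pair at V on YJ]
4. ∠CQJ = 44°  [△JVQ]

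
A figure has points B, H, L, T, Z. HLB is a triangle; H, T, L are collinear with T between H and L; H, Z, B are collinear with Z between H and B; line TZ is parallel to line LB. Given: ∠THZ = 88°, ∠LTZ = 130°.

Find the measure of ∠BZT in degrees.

∠BZT = 138°

1. ∠HTZ = 50°  [linear pair at T on HL]
2. ∠HZT = 42°  [△HTZ]
3. ∠BZT = 138°  [linear pair at Z on HB]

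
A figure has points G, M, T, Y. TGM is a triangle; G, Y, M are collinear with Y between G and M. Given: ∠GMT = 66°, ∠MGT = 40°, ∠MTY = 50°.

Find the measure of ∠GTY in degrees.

∠GTY = 24°

1. ∠TMY = 66°  [Y on ray MG]
2. ∠TGY = 40°  [Y on ray GM]
3. ∠MYT = 64°  [△TYM]
4. ∠GYT = 116°  [linear pair at Y on GM]
5. ∠GTY = 24°  [△TGY]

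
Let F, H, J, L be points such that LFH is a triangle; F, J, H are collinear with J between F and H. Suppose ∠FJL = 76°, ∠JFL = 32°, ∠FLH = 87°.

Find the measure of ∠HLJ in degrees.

∠HLJ = 15°

1. ∠HJL = 104°  [linear pair at J on FH]
2. ∠HFL = 32°  [J on ray FH]
3. ∠FHL = 61°  [△LFH]
4. ∠JHL = 61°  [J on ray HF]
5. ∠HLJ = 15°  [△LJH]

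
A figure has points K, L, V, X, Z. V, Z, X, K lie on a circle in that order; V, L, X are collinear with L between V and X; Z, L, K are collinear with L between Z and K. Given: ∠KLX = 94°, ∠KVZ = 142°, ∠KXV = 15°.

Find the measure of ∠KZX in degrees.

∠KZX = 71°

1. ∠XKZ = 71°  [△XLK]
2. ∠KXZ = 38°  [cyclic VZXK, opposite ∠V+∠X]
3. ∠KZX = 71°  [△ZXK]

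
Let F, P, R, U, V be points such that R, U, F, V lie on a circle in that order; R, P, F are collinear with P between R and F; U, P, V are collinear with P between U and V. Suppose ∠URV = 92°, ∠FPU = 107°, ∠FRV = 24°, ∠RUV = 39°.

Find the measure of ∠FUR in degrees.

1. ∠RVU = 49°  [△RUV]
2. ∠RPU = 73°  [linear pair at P on RF]
3. ∠FRU = 68°  [△RPU]
4. ∠RFU = 49°  [same arc RU]
5. ∠FUR = 63°  [△RUF]

∠FUR = 63°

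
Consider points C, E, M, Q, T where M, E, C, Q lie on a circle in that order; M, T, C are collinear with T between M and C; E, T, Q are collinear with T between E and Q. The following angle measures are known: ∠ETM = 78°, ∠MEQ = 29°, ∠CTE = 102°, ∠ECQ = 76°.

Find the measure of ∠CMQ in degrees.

∠CMQ = 31°

1. ∠MTQ = 102°  [vertical angles at T]
2. ∠EMQ = 104°  [cyclic MECQ, opposite ∠M+∠C]
3. ∠EQM = 47°  [△MEQ]
4. ∠CMQ = 31°  [△MTQ]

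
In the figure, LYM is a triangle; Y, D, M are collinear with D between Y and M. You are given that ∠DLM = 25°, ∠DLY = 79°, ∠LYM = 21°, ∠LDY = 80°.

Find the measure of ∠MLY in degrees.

∠MLY = 104°

1. ∠LDM = 100°  [linear pair at D on YM]
2. ∠DML = 55°  [△LDM]
3. ∠LMY = 55°  [D on ray MY]
4. ∠MLY = 104°  [△LYM]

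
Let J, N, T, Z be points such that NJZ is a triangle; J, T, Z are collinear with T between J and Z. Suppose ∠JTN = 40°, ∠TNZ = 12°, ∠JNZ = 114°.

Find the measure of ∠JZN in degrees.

1. ∠NTZ = 140°  [linear pair at T on JZ]
2. ∠NZT = 28°  [△NTZ]
3. ∠JZN = 28°  [T on ray ZJ]

∠JZN = 28°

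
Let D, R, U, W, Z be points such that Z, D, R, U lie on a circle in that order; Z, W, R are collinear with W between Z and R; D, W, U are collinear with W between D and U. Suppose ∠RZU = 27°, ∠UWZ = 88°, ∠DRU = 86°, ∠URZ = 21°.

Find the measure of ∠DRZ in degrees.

1. ∠RDU = 27°  [same arc RU]
2. ∠DWR = 88°  [vertical angles at W]
3. ∠DRZ = 65°  [△DWR]

∠DRZ = 65°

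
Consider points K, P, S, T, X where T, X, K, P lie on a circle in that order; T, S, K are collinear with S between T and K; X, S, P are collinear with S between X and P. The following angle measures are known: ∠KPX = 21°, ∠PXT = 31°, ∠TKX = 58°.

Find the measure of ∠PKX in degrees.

1. ∠TPX = 58°  [same arc TX]
2. ∠PTX = 91°  [△TXP]
3. ∠PKX = 89°  [cyclic TXKP, opposite ∠T+∠K]

∠PKX = 89°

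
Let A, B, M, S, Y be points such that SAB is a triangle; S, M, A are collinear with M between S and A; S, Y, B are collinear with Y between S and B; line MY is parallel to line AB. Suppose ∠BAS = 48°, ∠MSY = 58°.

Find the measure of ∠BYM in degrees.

1. ∠SMY = 48°  [MY∥AB, corresponding at M]
2. ∠MYS = 74°  [△SMY]
3. ∠BYM = 106°  [linear pair at Y on SB]

∠BYM = 106°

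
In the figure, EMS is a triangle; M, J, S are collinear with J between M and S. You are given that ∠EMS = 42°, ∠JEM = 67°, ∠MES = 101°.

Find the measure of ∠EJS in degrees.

∠EJS = 109°

1. ∠EMJ = 42°  [J on ray MS]
2. ∠EJM = 71°  [△EMJ]
3. ∠EJS = 109°  [linear pair at J on MS]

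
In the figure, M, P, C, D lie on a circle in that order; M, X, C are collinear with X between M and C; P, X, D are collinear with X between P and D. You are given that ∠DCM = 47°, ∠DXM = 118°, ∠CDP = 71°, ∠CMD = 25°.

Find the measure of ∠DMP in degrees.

1. ∠DPM = 47°  [same arc MD]
2. ∠MDP = 37°  [△MXD]
3. ∠DMP = 96°  [△MPD]

∠DMP = 96°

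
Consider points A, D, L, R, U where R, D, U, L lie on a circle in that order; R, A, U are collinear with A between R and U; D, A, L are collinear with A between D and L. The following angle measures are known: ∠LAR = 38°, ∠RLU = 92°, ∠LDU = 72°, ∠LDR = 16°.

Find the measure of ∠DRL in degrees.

1. ∠LRU = 72°  [same arc UL]
2. ∠DLR = 70°  [△RAL]
3. ∠DRL = 94°  [△RDL]

∠DRL = 94°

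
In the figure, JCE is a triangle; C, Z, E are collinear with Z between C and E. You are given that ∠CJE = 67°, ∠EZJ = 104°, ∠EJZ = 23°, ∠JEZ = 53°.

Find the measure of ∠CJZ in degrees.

∠CJZ = 44°

1. ∠CZJ = 76°  [linear pair at Z on CE]
2. ∠CEJ = 53°  [Z on ray EC]
3. ∠ECJ = 60°  [△JCE]
4. ∠JCZ = 60°  [Z on ray CE]
5. ∠CJZ = 44°  [△JCZ]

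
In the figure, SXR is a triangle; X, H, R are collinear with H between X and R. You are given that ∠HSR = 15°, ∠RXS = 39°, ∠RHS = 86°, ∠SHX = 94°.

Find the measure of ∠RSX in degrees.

1. ∠HRS = 79°  [△SHR]
2. ∠SRX = 79°  [H on ray RX]
3. ∠RSX = 62°  [△SXR]

∠RSX = 62°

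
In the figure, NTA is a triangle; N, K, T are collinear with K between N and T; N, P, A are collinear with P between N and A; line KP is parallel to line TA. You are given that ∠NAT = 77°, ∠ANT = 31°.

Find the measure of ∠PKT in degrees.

1. ∠ATN = 72°  [△NTA]
2. ∠NKP = 72°  [KP∥TA, corresponding at K]
3. ∠PKT = 108°  [linear pair at K on NT]

∠PKT = 108°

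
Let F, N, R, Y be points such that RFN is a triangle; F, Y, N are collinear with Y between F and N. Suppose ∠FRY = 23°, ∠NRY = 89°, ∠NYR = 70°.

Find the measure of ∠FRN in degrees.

∠FRN = 112°

1. ∠RNY = 21°  [△RYN]
2. ∠FYR = 110°  [linear pair at Y on FN]
3. ∠FNR = 21°  [Y on ray NF]
4. ∠RFY = 47°  [△RFY]
5. ∠NFR = 47°  [Y on ray FN]
6. ∠FRN = 112°  [△RFN]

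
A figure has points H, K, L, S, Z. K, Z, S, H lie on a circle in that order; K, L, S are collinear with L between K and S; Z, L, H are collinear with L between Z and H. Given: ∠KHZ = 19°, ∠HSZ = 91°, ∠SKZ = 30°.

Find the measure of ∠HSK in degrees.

1. ∠HKZ = 89°  [cyclic KZSH, opposite ∠K+∠S]
2. ∠HZK = 72°  [△KZH]
3. ∠HSK = 72°  [same arc KH]

∠HSK = 72°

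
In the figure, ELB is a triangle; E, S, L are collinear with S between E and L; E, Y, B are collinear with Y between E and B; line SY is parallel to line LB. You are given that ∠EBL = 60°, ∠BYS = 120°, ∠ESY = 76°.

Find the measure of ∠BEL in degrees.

∠BEL = 44°

1. ∠EYS = 60°  [SY∥LB, corresponding at Y]
2. ∠SEY = 44°  [△ESY]
3. ∠BEL = 44°  [S on EL, Y on EB]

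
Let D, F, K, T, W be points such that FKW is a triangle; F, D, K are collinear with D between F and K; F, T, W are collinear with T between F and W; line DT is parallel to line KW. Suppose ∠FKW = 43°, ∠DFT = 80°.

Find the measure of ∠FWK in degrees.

∠FWK = 57°

1. ∠FDT = 43°  [DT∥KW, corresponding at D]
2. ∠DTF = 57°  [△FDT]
3. ∠FWK = 57°  [DT∥KW, corresponding at T]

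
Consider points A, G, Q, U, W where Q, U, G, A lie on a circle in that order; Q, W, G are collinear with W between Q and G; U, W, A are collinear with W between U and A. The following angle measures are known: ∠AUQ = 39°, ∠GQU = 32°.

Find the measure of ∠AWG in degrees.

1. ∠AGQ = 39°  [same arc QA]
2. ∠GAU = 32°  [same arc UG]
3. ∠AWG = 109°  [△GWA]

∠AWG = 109°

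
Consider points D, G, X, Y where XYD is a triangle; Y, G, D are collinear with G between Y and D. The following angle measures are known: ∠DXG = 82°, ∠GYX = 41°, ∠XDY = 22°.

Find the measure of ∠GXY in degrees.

∠GXY = 35°

1. ∠GDX = 22°  [G on ray DY]
2. ∠DGX = 76°  [△XGD]
3. ∠XGY = 104°  [linear pair at G on YD]
4. ∠GXY = 35°  [△XYG]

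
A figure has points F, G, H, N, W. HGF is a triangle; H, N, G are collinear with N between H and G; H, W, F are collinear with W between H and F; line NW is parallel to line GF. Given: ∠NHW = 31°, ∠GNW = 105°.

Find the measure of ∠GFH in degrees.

1. ∠HNW = 75°  [linear pair at N on HG]
2. ∠HWN = 74°  [△HNW]
3. ∠GFH = 74°  [NW∥GF, corresponding at W]

∠GFH = 74°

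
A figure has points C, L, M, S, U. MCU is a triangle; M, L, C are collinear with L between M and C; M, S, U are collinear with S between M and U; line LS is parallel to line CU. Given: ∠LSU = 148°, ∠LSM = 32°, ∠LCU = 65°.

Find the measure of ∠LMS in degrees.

1. ∠CUM = 32°  [LS∥CU, corresponding at S]
2. ∠MCU = 65°  [L on ray CM]
3. ∠CMU = 83°  [△MCU]
4. ∠LMS = 83°  [L on MC, S on MU]

∠LMS = 83°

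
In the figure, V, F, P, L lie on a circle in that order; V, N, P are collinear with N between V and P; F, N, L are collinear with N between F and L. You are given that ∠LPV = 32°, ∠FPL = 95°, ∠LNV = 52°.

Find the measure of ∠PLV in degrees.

∠PLV = 83°

1. ∠LFV = 32°  [same arc VL]
2. ∠FVL = 85°  [cyclic VFPL, opposite ∠V+∠P]
3. ∠FLV = 63°  [△VFL]
4. ∠LVP = 65°  [△VNL]
5. ∠PLV = 83°  [△VPL]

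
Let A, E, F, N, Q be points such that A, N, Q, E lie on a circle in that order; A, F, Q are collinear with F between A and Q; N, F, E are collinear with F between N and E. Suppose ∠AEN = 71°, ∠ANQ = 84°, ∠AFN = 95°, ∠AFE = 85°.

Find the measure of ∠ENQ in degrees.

1. ∠AQN = 71°  [same arc AN]
2. ∠NFQ = 85°  [linear pair at F on AQ]
3. ∠ENQ = 24°  [△NFQ]

∠ENQ = 24°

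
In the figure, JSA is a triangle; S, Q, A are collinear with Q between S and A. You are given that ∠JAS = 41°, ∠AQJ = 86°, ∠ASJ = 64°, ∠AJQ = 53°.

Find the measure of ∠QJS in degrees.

∠QJS = 22°

1. ∠JQS = 94°  [linear pair at Q on SA]
2. ∠JSQ = 64°  [Q on ray SA]
3. ∠QJS = 22°  [△JSQ]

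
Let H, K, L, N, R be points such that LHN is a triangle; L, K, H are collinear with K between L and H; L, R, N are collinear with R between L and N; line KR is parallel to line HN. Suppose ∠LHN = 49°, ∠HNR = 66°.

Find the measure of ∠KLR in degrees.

∠KLR = 65°

1. ∠HNL = 66°  [R on ray NL]
2. ∠HLN = 65°  [△LHN]
3. ∠KLR = 65°  [K on LH, R on LN]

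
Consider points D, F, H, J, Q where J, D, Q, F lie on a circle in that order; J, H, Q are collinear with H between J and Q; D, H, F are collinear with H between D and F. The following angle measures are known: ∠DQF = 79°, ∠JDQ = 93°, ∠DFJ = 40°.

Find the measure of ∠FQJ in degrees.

1. ∠DJF = 101°  [cyclic JDQF, opposite ∠J+∠Q]
2. ∠FDJ = 39°  [△JDF]
3. ∠FQJ = 39°  [same arc JF]

∠FQJ = 39°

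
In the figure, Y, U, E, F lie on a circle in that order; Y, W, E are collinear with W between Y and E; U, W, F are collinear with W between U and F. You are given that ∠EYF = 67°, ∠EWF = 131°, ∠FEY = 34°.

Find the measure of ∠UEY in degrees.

1. ∠EFY = 79°  [△YEF]
2. ∠UWY = 131°  [vertical angles at W]
3. ∠FUY = 34°  [same arc YF]
4. ∠EUY = 101°  [cyclic YUEF, opposite ∠U+∠F]
5. ∠EYU = 15°  [△YWU]
6. ∠UEY = 64°  [△YUE]

∠UEY = 64°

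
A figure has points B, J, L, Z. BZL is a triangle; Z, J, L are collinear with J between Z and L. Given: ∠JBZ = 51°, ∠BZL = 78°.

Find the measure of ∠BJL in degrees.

1. ∠BZJ = 78°  [J on ray ZL]
2. ∠BJZ = 51°  [△BZJ]
3. ∠BJL = 129°  [linear pair at J on ZL]

∠BJL = 129°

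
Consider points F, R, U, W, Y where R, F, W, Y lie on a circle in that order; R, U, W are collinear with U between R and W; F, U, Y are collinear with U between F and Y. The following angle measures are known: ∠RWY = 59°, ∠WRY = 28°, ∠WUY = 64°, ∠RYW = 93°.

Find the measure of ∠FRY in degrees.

1. ∠FYW = 57°  [△WUY]
2. ∠WFY = 28°  [same arc WY]
3. ∠FWY = 95°  [△FWY]
4. ∠FRY = 85°  [cyclic RFWY, opposite ∠R+∠W]

∠FRY = 85°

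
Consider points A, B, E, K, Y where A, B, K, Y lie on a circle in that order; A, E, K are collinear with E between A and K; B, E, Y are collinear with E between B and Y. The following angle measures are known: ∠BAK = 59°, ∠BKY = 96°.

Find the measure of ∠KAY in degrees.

∠KAY = 25°

1. ∠BYK = 59°  [same arc BK]
2. ∠KBY = 25°  [△BKY]
3. ∠KAY = 25°  [same arc KY]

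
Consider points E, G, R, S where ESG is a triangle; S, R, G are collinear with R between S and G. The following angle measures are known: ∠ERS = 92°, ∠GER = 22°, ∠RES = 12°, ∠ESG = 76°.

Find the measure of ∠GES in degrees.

∠GES = 34°

1. ∠ERG = 88°  [linear pair at R on SG]
2. ∠EGR = 70°  [△ERG]
3. ∠EGS = 70°  [R on ray GS]
4. ∠GES = 34°  [△ESG]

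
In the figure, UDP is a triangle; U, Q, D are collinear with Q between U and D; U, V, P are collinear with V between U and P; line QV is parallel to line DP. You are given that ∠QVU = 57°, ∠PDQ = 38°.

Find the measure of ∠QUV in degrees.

∠QUV = 85°

1. ∠DPU = 57°  [QV∥DP, corresponding at V]
2. ∠PDU = 38°  [Q on ray DU]
3. ∠DUP = 85°  [△UDP]
4. ∠QUV = 85°  [Q on UD, V on UP]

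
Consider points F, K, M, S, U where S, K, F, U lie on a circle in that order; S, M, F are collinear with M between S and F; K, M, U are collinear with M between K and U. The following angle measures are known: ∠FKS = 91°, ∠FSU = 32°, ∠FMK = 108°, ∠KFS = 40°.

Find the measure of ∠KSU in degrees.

1. ∠FSK = 49°  [△SKF]
2. ∠KMS = 72°  [linear pair at M on SF]
3. ∠KUS = 40°  [same arc SK]
4. ∠SKU = 59°  [△SMK]
5. ∠KSU = 81°  [△SKU]

∠KSU = 81°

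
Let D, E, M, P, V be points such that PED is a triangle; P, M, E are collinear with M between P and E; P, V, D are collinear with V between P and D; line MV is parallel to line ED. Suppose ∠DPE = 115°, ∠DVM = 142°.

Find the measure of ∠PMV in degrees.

∠PMV = 27°

1. ∠MPV = 115°  [M on PE, V on PD]
2. ∠MVP = 38°  [linear pair at V on PD]
3. ∠PMV = 27°  [△PMV]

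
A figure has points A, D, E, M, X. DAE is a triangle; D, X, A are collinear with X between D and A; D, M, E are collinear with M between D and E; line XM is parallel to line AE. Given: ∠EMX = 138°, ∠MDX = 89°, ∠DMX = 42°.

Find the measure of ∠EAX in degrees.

∠EAX = 49°

1. ∠DXM = 49°  [△DXM]
2. ∠AXM = 131°  [linear pair at X on DA]
3. ∠EAX = 49°  [XM∥AE, co-interior at A–X]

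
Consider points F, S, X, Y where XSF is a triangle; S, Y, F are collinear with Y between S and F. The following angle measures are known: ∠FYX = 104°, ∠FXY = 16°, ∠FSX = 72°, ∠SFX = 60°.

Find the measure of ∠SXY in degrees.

∠SXY = 32°

1. ∠SYX = 76°  [linear pair at Y on SF]
2. ∠XSY = 72°  [Y on ray SF]
3. ∠SXY = 32°  [△XSY]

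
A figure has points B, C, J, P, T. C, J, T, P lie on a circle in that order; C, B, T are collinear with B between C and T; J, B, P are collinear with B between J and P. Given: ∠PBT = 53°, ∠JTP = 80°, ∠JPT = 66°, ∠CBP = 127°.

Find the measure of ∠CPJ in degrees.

1. ∠CBJ = 53°  [vertical angles at B]
2. ∠JCP = 100°  [cyclic CJTP, opposite ∠C+∠T]
3. ∠JCT = 66°  [same arc JT]
4. ∠CJP = 61°  [△CBJ]
5. ∠CPJ = 19°  [△CJP]

∠CPJ = 19°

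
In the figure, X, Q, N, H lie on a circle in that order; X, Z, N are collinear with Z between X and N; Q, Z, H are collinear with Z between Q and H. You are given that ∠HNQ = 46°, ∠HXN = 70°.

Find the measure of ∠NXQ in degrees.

∠NXQ = 64°

1. ∠HQN = 70°  [same arc NH]
2. ∠NHQ = 64°  [△QNH]
3. ∠NXQ = 64°  [same arc QN]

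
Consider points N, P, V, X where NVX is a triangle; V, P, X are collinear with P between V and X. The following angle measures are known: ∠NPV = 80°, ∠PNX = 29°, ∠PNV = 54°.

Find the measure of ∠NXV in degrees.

1. ∠NPX = 100°  [linear pair at P on VX]
2. ∠NXP = 51°  [△NPX]
3. ∠NXV = 51°  [P on ray XV]

∠NXV = 51°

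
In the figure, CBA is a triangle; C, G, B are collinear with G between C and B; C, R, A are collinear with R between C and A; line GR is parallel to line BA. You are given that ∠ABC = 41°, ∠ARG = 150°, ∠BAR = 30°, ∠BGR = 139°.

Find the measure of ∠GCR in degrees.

1. ∠CGR = 41°  [GR∥BA, corresponding at G]
2. ∠CRG = 30°  [linear pair at R on CA]
3. ∠GCR = 109°  [△CGR]

∠GCR = 109°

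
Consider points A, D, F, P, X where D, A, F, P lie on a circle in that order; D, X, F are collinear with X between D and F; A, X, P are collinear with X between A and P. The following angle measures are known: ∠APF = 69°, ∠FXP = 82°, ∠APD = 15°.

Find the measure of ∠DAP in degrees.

1. ∠ADF = 69°  [same arc AF]
2. ∠AXD = 82°  [vertical angles at X]
3. ∠DAP = 29°  [△DXA]

∠DAP = 29°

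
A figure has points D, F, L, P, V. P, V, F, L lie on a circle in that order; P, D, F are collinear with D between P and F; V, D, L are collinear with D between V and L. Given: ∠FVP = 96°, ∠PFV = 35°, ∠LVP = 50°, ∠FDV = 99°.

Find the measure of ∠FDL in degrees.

∠FDL = 81°

1. ∠FPV = 49°  [△PVF]
2. ∠LFP = 50°  [same arc PL]
3. ∠FLV = 49°  [same arc VF]
4. ∠FDL = 81°  [△FDL]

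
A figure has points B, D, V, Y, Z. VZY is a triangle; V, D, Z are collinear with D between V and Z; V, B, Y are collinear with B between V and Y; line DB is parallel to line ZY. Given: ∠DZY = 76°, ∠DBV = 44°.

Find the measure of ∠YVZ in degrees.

1. ∠VZY = 76°  [D on ray ZV]
2. ∠VYZ = 44°  [DB∥ZY, corresponding at B]
3. ∠YVZ = 60°  [△VZY]

∠YVZ = 60°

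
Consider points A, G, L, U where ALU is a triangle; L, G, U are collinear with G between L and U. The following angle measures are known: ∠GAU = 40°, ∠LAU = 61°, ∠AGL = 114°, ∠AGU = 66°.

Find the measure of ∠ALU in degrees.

∠ALU = 45°

1. ∠AUG = 74°  [△AGU]
2. ∠AUL = 74°  [G on ray UL]
3. ∠ALU = 45°  [△ALU]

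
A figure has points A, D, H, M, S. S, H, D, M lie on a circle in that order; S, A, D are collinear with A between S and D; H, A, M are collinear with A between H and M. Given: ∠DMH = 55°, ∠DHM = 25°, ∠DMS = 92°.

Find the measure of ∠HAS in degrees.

1. ∠DSH = 55°  [same arc HD]
2. ∠DSM = 25°  [same arc DM]
3. ∠MDS = 63°  [△SDM]
4. ∠MHS = 63°  [same arc SM]
5. ∠HAS = 62°  [△SAH]

∠HAS = 62°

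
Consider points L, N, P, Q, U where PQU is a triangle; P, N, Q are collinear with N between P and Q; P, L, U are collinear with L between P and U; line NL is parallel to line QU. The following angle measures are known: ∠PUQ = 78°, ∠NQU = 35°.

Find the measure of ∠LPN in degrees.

1. ∠PQU = 35°  [N on ray QP]
2. ∠QPU = 67°  [△PQU]
3. ∠LPN = 67°  [N on PQ, L on PU]

∠LPN = 67°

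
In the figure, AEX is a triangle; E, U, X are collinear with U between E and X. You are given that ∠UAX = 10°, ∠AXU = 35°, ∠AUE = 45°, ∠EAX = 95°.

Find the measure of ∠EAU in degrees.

∠EAU = 85°

1. ∠AXE = 35°  [U on ray XE]
2. ∠AEX = 50°  [△AEX]
3. ∠AEU = 50°  [U on ray EX]
4. ∠EAU = 85°  [△AEU]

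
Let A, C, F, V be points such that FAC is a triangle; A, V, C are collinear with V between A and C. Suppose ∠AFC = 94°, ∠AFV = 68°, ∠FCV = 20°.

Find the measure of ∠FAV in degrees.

∠FAV = 66°

1. ∠ACF = 20°  [V on ray CA]
2. ∠CAF = 66°  [△FAC]
3. ∠FAV = 66°  [V on ray AC]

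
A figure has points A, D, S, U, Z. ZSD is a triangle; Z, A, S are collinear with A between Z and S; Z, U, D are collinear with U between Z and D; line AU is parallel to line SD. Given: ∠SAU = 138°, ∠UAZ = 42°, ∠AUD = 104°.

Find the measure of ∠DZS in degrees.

∠DZS = 62°

1. ∠AUZ = 76°  [linear pair at U on ZD]
2. ∠AZU = 62°  [△ZAU]
3. ∠DZS = 62°  [A on ZS, U on ZD]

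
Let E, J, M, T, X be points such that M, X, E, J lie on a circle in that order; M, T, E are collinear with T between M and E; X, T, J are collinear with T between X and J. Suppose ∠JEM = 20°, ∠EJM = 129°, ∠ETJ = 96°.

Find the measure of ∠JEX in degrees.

∠JEX = 85°

1. ∠EMJ = 31°  [△MEJ]
2. ∠EJX = 64°  [△ETJ]
3. ∠EXJ = 31°  [same arc EJ]
4. ∠JEX = 85°  [△XEJ]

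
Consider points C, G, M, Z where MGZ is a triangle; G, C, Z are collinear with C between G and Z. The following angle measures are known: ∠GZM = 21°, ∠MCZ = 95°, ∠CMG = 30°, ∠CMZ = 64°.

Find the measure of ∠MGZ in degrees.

∠MGZ = 65°

1. ∠GCM = 85°  [linear pair at C on GZ]
2. ∠CGM = 65°  [△MGC]
3. ∠MGZ = 65°  [C on ray GZ]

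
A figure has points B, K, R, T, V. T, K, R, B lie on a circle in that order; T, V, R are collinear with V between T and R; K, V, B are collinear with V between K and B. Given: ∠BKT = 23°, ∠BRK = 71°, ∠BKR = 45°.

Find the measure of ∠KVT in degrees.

∠KVT = 93°

1. ∠BRT = 23°  [same arc TB]
2. ∠KBR = 64°  [△KRB]
3. ∠BVR = 93°  [△RVB]
4. ∠KVT = 93°  [vertical angles at V]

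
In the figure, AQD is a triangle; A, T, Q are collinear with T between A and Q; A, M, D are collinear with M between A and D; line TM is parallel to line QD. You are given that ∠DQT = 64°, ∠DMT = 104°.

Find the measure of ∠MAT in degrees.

1. ∠AQD = 64°  [T on ray QA]
2. ∠AMT = 76°  [linear pair at M on AD]
3. ∠ATM = 64°  [TM∥QD, corresponding at T]
4. ∠MAT = 40°  [△ATM]

∠MAT = 40°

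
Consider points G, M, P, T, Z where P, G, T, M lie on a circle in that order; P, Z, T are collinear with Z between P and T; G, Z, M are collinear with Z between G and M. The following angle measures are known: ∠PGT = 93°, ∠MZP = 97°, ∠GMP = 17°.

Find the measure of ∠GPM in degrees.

1. ∠PMT = 87°  [cyclic PGTM, opposite ∠G+∠M]
2. ∠MPT = 66°  [△PZM]
3. ∠MTP = 27°  [△PTM]
4. ∠MGP = 27°  [same arc PM]
5. ∠GPM = 136°  [△PGM]

∠GPM = 136°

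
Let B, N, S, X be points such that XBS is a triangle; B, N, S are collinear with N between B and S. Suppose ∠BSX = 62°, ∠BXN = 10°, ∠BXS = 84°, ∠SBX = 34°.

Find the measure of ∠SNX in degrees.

1. ∠NBX = 34°  [N on ray BS]
2. ∠BNX = 136°  [△XBN]
3. ∠SNX = 44°  [linear pair at N on BS]

∠SNX = 44°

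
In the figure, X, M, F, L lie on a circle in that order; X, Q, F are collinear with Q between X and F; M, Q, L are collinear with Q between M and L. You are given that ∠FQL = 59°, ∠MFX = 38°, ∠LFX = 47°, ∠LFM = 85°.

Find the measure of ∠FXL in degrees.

∠FXL = 21°

1. ∠LQX = 121°  [linear pair at Q on XF]
2. ∠MLX = 38°  [same arc XM]
3. ∠FXL = 21°  [△XQL]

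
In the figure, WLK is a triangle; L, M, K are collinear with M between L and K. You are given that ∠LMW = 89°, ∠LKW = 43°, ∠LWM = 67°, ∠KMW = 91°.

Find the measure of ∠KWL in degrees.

1. ∠MLW = 24°  [△WLM]
2. ∠KLW = 24°  [M on ray LK]
3. ∠KWL = 113°  [△WLK]

∠KWL = 113°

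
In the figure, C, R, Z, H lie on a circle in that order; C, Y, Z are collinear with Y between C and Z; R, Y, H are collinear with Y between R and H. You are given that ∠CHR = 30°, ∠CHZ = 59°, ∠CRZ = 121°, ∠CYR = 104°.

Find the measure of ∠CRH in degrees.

1. ∠CZR = 30°  [same arc CR]
2. ∠RCZ = 29°  [△CRZ]
3. ∠CRH = 47°  [△CYR]

∠CRH = 47°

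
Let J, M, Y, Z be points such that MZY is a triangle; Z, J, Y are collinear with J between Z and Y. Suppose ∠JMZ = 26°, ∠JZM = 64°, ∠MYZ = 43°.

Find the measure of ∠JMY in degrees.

∠JMY = 47°

1. ∠MJZ = 90°  [△MZJ]
2. ∠JYM = 43°  [J on ray YZ]
3. ∠MJY = 90°  [linear pair at J on ZY]
4. ∠JMY = 47°  [△MJY]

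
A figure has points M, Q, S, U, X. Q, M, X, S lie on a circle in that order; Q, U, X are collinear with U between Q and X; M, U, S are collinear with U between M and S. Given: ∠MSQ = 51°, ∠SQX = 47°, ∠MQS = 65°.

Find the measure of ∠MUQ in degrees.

1. ∠MXQ = 51°  [same arc QM]
2. ∠SMX = 47°  [same arc XS]
3. ∠MUX = 82°  [△MUX]
4. ∠MUQ = 98°  [linear pair at U on QX]

∠MUQ = 98°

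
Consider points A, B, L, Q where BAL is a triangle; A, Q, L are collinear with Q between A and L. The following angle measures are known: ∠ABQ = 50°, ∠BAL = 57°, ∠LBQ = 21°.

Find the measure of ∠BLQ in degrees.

∠BLQ = 52°

1. ∠BAQ = 57°  [Q on ray AL]
2. ∠AQB = 73°  [△BAQ]
3. ∠BQL = 107°  [linear pair at Q on AL]
4. ∠BLQ = 52°  [△BQL]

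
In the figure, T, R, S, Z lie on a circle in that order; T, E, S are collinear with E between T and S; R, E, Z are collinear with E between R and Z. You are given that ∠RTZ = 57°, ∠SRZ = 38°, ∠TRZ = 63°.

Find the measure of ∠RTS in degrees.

1. ∠RSZ = 123°  [cyclic TRSZ, opposite ∠T+∠S]
2. ∠RZS = 19°  [△RSZ]
3. ∠RTS = 19°  [same arc RS]

∠RTS = 19°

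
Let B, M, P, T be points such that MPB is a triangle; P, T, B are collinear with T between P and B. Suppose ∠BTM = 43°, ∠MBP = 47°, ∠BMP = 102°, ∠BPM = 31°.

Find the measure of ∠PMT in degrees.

1. ∠MTP = 137°  [linear pair at T on PB]
2. ∠MPT = 31°  [T on ray PB]
3. ∠PMT = 12°  [△MPT]

∠PMT = 12°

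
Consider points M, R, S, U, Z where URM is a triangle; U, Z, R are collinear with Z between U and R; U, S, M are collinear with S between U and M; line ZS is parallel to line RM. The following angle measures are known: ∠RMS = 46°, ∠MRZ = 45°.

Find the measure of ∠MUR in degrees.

∠MUR = 89°

1. ∠RMU = 46°  [S on ray MU]
2. ∠MRU = 45°  [Z on ray RU]
3. ∠MUR = 89°  [△URM]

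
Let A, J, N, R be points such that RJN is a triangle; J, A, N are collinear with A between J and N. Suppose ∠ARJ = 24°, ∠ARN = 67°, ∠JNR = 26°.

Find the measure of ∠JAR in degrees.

∠JAR = 93°

1. ∠ANR = 26°  [A on ray NJ]
2. ∠NAR = 87°  [△RAN]
3. ∠JAR = 93°  [linear pair at A on JN]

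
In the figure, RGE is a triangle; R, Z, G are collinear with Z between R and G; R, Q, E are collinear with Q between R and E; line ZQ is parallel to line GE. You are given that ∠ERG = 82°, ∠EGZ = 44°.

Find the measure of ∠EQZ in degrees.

∠EQZ = 126°

1. ∠EGR = 44°  [Z on ray GR]
2. ∠GER = 54°  [△RGE]
3. ∠RQZ = 54°  [ZQ∥GE, corresponding at Q]
4. ∠EQZ = 126°  [linear pair at Q on RE]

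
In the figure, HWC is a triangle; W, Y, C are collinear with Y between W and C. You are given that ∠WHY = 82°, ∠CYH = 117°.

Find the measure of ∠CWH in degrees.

∠CWH = 35°

1. ∠HYW = 63°  [linear pair at Y on WC]
2. ∠HWY = 35°  [△HWY]
3. ∠CWH = 35°  [Y on ray WC]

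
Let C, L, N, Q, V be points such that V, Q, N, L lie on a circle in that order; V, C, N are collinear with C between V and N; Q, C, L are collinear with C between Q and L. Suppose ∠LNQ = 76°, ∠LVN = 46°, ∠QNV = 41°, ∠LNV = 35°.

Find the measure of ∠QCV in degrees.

∠QCV = 87°

1. ∠LQN = 46°  [same arc NL]
2. ∠NCQ = 93°  [△QCN]
3. ∠QCV = 87°  [linear pair at C on VN]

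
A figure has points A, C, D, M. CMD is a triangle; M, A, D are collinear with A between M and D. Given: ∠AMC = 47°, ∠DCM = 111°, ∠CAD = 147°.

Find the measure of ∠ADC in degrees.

1. ∠CMD = 47°  [A on ray MD]
2. ∠CDM = 22°  [△CMD]
3. ∠ADC = 22°  [A on ray DM]

∠ADC = 22°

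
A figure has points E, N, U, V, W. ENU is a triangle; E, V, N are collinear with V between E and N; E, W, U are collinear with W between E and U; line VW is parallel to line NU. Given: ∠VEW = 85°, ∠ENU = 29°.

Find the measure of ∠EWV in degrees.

1. ∠NEU = 85°  [V on EN, W on EU]
2. ∠EUN = 66°  [△ENU]
3. ∠EWV = 66°  [VW∥NU, corresponding at W]

∠EWV = 66°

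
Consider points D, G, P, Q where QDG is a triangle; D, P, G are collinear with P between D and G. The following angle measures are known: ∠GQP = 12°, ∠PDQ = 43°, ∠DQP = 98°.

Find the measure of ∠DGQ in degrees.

1. ∠DPQ = 39°  [△QDP]
2. ∠GPQ = 141°  [linear pair at P on DG]
3. ∠PGQ = 27°  [△QPG]
4. ∠DGQ = 27°  [P on ray GD]

∠DGQ = 27°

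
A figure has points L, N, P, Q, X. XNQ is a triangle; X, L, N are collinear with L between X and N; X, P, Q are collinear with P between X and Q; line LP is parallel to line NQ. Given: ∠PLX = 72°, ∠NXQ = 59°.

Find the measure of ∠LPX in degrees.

∠LPX = 49°

1. ∠QNX = 72°  [LP∥NQ, corresponding at L]
2. ∠NQX = 49°  [△XNQ]
3. ∠LPX = 49°  [LP∥NQ, corresponding at P]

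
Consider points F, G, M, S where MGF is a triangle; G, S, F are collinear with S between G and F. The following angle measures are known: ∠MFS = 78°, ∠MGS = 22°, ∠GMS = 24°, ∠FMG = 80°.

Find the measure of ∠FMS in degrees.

∠FMS = 56°

1. ∠GSM = 134°  [△MGS]
2. ∠FSM = 46°  [linear pair at S on GF]
3. ∠FMS = 56°  [△MSF]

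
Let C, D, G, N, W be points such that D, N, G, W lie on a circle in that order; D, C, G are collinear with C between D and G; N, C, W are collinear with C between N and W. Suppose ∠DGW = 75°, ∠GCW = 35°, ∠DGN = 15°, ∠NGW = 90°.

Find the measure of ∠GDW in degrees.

∠GDW = 20°

1. ∠DCW = 145°  [linear pair at C on DG]
2. ∠DWN = 15°  [same arc DN]
3. ∠GDW = 20°  [△DCW]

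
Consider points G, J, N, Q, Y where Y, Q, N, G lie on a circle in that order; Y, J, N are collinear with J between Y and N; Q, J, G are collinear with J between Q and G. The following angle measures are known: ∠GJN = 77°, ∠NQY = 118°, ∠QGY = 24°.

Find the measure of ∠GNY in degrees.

∠GNY = 65°

1. ∠GJY = 103°  [linear pair at J on YN]
2. ∠NGY = 62°  [cyclic YQNG, opposite ∠Q+∠G]
3. ∠GYN = 53°  [△YJG]
4. ∠GNY = 65°  [△YNG]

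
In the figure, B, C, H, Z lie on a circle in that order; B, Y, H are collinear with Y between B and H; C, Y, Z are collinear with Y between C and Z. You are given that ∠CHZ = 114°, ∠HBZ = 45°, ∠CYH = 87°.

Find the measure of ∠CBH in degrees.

∠CBH = 21°

1. ∠HCZ = 45°  [same arc HZ]
2. ∠CZH = 21°  [△CHZ]
3. ∠CBH = 21°  [same arc CH]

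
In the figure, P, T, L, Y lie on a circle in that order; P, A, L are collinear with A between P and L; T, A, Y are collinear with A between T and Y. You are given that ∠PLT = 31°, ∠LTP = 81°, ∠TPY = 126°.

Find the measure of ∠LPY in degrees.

1. ∠LPT = 68°  [△PTL]
2. ∠TLY = 54°  [cyclic PTLY, opposite ∠P+∠L]
3. ∠LYT = 68°  [same arc TL]
4. ∠LTY = 58°  [△TLY]
5. ∠LPY = 58°  [same arc LY]

∠LPY = 58°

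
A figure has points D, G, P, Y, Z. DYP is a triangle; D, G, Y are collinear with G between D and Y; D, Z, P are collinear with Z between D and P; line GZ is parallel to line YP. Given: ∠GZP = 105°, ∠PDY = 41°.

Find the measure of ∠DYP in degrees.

1. ∠DZG = 75°  [linear pair at Z on DP]
2. ∠GDZ = 41°  [G on DY, Z on DP]
3. ∠DGZ = 64°  [△DGZ]
4. ∠DYP = 64°  [GZ∥YP, corresponding at G]

∠DYP = 64°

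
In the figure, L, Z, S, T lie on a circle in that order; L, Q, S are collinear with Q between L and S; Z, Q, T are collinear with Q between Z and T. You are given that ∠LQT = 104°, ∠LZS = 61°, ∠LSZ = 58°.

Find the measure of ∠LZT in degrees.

∠LZT = 43°

1. ∠SQZ = 104°  [vertical angles at Q]
2. ∠SLZ = 61°  [△LZS]
3. ∠LQZ = 76°  [linear pair at Q on LS]
4. ∠LZT = 43°  [△LQZ]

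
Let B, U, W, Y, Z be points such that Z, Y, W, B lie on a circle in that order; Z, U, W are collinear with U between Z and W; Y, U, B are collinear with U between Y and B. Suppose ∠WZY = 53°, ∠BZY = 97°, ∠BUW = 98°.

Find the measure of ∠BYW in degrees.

1. ∠WBY = 53°  [same arc YW]
2. ∠BWY = 83°  [cyclic ZYWB, opposite ∠Z+∠W]
3. ∠BYW = 44°  [△YWB]

∠BYW = 44°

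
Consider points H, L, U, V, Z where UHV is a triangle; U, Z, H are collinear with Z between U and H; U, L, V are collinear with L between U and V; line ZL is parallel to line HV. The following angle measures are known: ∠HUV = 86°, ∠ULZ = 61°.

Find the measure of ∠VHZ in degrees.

1. ∠LUZ = 86°  [Z on UH, L on UV]
2. ∠LZU = 33°  [△UZL]
3. ∠HZL = 147°  [linear pair at Z on UH]
4. ∠VHZ = 33°  [ZL∥HV, co-interior at H–Z]

∠VHZ = 33°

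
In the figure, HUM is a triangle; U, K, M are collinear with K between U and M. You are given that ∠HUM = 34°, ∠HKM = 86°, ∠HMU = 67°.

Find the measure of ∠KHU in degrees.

∠KHU = 52°

1. ∠HUK = 34°  [K on ray UM]
2. ∠HKU = 94°  [linear pair at K on UM]
3. ∠KHU = 52°  [△HUK]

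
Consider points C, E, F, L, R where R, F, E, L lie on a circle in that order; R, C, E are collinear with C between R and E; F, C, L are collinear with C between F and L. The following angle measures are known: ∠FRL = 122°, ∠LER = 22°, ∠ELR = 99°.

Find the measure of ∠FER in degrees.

∠FER = 36°

1. ∠LFR = 22°  [same arc RL]
2. ∠FLR = 36°  [△RFL]
3. ∠FER = 36°  [same arc RF]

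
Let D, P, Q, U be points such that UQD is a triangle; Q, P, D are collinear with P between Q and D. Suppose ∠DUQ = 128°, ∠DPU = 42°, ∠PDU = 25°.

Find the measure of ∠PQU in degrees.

1. ∠QDU = 25°  [P on ray DQ]
2. ∠DQU = 27°  [△UQD]
3. ∠PQU = 27°  [P on ray QD]

∠PQU = 27°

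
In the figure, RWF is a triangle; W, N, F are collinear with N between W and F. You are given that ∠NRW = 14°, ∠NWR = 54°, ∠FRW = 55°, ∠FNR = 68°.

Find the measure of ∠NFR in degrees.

1. ∠FWR = 54°  [N on ray WF]
2. ∠RFW = 71°  [△RWF]
3. ∠NFR = 71°  [N on ray FW]

∠NFR = 71°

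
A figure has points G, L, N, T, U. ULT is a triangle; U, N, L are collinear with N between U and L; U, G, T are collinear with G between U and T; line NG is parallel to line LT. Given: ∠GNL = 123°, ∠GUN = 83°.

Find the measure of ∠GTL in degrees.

∠GTL = 40°

1. ∠GNU = 57°  [linear pair at N on UL]
2. ∠NGU = 40°  [△UNG]
3. ∠NGT = 140°  [linear pair at G on UT]
4. ∠GTL = 40°  [NG∥LT, co-interior at T–G]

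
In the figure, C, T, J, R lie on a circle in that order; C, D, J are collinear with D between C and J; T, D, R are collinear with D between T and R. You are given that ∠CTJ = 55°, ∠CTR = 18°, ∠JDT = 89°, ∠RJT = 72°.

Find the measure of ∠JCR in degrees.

∠JCR = 37°

1. ∠CRJ = 125°  [cyclic CTJR, opposite ∠T+∠R]
2. ∠CJR = 18°  [same arc CR]
3. ∠JCR = 37°  [△CJR]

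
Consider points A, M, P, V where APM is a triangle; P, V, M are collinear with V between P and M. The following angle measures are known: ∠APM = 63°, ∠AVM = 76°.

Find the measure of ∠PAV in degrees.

∠PAV = 13°

1. ∠APV = 63°  [V on ray PM]
2. ∠AVP = 104°  [linear pair at V on PM]
3. ∠PAV = 13°  [△APV]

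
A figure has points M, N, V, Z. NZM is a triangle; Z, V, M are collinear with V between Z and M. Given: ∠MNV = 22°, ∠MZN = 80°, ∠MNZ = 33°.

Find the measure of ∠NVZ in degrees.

1. ∠NMZ = 67°  [△NZM]
2. ∠NMV = 67°  [V on ray MZ]
3. ∠MVN = 91°  [△NVM]
4. ∠NVZ = 89°  [linear pair at V on ZM]

∠NVZ = 89°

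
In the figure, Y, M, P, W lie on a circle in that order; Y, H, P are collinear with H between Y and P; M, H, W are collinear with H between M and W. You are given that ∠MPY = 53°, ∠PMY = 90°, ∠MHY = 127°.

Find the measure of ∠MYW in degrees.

∠MYW = 111°

1. ∠MWY = 53°  [same arc YM]
2. ∠MYP = 37°  [△YMP]
3. ∠WMY = 16°  [△YHM]
4. ∠MYW = 111°  [△YMW]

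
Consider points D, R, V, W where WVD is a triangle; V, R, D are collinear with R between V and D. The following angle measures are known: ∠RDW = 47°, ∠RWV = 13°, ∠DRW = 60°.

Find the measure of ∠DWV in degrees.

1. ∠VDW = 47°  [R on ray DV]
2. ∠VRW = 120°  [linear pair at R on VD]
3. ∠RVW = 47°  [△WVR]
4. ∠DVW = 47°  [R on ray VD]
5. ∠DWV = 86°  [△WVD]

∠DWV = 86°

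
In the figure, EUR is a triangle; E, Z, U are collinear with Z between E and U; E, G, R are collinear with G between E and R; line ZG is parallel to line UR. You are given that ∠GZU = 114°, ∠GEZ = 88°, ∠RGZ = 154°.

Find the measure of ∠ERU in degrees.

1. ∠EZG = 66°  [linear pair at Z on EU]
2. ∠EGZ = 26°  [△EZG]
3. ∠ERU = 26°  [ZG∥UR, corresponding at G]

∠ERU = 26°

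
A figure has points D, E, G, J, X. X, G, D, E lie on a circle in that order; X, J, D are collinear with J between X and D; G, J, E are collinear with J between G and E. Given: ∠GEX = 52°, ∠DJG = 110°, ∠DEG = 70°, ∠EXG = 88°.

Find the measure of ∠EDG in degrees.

1. ∠GDX = 52°  [same arc XG]
2. ∠DGE = 18°  [△GJD]
3. ∠EDG = 92°  [△GDE]

∠EDG = 92°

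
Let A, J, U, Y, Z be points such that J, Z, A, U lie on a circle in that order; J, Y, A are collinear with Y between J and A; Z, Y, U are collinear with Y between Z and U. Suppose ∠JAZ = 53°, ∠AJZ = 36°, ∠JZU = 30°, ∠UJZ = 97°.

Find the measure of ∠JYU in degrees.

1. ∠AUZ = 36°  [same arc ZA]
2. ∠JAU = 30°  [same arc JU]
3. ∠AYU = 114°  [△AYU]
4. ∠JYU = 66°  [linear pair at Y on JA]

∠JYU = 66°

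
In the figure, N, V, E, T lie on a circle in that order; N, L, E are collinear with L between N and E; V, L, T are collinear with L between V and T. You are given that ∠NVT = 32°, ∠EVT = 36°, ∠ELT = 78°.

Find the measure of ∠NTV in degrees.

∠NTV = 42°

1. ∠ENT = 36°  [same arc ET]
2. ∠NLT = 102°  [linear pair at L on NE]
3. ∠NTV = 42°  [△NLT]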